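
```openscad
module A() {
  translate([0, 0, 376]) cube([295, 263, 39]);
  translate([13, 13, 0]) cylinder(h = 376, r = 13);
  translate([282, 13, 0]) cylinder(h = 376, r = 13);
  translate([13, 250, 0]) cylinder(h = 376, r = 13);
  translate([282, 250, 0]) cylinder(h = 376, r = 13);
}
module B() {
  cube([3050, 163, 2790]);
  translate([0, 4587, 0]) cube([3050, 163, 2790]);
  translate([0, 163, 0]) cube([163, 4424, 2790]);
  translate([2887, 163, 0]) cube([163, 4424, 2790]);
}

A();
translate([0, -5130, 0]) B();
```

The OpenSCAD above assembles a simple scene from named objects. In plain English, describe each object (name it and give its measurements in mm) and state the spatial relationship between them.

A is a four-legged stool. The seat is 295×263 mm, 39 mm thick, top at z = 415 mm. It stands on four round legs, each 26 mm in diameter, from z = 0 to the seat underside, each leg's axis is inset half a diameter from the nearest pair of seat edges (so the leg's bounding box is flush with the corner).

B is the wall frame of a small rectangular building: four walls, each 2790 mm tall and 163 mm thick, enclosing a footprint 3050 mm (x) by 4750 mm (y) outside-to-outside, with no floor or roof. The front and back walls (the −y and +y sides) span the full width; the two side walls fit between them.

The house frame is on the floor beside the stool on its −y side.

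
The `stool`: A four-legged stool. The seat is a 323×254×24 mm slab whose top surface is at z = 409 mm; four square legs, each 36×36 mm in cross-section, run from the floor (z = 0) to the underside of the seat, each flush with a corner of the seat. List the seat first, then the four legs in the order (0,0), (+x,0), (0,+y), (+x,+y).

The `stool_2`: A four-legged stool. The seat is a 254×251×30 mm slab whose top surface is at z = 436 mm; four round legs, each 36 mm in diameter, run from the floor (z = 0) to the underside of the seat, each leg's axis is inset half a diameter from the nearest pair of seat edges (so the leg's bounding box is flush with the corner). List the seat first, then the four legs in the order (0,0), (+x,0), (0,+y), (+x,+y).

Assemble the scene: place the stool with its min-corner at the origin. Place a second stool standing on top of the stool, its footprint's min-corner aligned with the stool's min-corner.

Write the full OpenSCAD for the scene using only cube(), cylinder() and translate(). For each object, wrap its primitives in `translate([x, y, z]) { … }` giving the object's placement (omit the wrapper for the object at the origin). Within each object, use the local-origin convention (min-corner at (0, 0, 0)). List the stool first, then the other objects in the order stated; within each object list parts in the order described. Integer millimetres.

translate([0, 0, 385]) cube([323, 254, 24]);
cube([36, 36, 385]);
translate([287, 0, 0]) cube([36, 36, 385]);
translate([0, 218, 0]) cube([36, 36, 385]);
translate([287, 218, 0]) cube([36, 36, 385]);
translate([0, 0, 409]) {
  translate([0, 0, 406]) cube([254, 251, 30]);
  translate([18, 18, 0]) cylinder(h = 406, r = 18);
  translate([236, 18, 0]) cylinder(h = 406, r = 18);
  translate([18, 233, 0]) cylinder(h = 406, r = 18);
  translate([236, 233, 0]) cylinder(h = 406, r = 18);
}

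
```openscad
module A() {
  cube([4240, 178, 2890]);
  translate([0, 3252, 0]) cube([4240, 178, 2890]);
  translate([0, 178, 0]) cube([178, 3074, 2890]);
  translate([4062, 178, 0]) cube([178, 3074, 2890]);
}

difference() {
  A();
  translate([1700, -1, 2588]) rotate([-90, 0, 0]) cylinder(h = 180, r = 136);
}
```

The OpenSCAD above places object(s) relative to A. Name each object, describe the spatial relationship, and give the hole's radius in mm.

A is a house frame. The house frame has a circular hole through its front wall. The hole's radius is 136 mm.

The subtracted cylinder has r = 136 mm.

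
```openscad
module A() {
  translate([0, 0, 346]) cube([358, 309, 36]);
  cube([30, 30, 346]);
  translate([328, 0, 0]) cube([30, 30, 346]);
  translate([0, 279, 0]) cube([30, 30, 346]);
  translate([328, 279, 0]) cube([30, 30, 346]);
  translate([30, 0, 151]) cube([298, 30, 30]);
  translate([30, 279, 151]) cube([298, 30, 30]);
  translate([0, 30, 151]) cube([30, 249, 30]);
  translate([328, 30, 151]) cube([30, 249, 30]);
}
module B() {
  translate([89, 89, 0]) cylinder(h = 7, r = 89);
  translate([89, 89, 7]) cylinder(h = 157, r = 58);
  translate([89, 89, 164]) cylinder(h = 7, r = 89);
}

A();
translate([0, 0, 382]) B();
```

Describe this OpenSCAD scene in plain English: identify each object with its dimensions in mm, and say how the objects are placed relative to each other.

A is a simple wooden stool: a rectangular seat 358 mm (x) by 309 mm (y), 36 mm thick, top face at z = 382 mm, on four square legs, each 30×30 mm in cross-section. The legs rest on z = 0, each flush with a corner of the seat. Four stretchers, 30 mm wide and 30 mm tall, connect adjacent legs with their undersides at z = 151 mm, each running between the inner faces of the legs it joins and aligned with the legs' outer faces on the other axis.

B is a spool: two coaxial disc flanges of radius 89 mm and thickness 7 mm, joined by a core cylinder of radius 58 mm and height 157 mm. The lower flange rests on z = 0 and the three cylinders share a vertical axis.

The spool is on top of the stool.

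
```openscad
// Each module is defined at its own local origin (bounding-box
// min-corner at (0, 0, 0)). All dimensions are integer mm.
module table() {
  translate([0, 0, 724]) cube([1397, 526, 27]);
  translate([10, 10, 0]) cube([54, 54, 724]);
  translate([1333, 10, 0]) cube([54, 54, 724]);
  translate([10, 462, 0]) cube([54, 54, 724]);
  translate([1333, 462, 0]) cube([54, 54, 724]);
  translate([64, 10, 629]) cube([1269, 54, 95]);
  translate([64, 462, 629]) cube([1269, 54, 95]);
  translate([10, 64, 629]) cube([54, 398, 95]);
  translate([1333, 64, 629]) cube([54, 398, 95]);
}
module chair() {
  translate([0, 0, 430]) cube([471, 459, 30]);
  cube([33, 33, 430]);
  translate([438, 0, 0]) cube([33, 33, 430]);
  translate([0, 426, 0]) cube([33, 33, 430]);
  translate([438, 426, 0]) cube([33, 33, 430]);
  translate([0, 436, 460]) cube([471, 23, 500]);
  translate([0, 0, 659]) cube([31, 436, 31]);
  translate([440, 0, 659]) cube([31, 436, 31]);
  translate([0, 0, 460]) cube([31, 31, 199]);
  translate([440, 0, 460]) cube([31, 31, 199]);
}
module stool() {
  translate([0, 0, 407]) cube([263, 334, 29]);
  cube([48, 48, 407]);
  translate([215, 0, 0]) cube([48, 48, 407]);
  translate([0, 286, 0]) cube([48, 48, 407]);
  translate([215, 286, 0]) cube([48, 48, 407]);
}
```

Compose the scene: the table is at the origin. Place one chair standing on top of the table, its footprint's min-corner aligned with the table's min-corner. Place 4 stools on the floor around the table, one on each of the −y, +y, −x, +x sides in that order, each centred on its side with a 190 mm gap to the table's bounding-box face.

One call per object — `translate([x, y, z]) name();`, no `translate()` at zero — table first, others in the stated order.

table();
translate([0, 0, 751]) chair();
translate([567, -524, 0]) stool();
translate([567, 716, 0]) stool();
translate([-453, 96, 0]) stool();
translate([1587, 96, 0]) stool();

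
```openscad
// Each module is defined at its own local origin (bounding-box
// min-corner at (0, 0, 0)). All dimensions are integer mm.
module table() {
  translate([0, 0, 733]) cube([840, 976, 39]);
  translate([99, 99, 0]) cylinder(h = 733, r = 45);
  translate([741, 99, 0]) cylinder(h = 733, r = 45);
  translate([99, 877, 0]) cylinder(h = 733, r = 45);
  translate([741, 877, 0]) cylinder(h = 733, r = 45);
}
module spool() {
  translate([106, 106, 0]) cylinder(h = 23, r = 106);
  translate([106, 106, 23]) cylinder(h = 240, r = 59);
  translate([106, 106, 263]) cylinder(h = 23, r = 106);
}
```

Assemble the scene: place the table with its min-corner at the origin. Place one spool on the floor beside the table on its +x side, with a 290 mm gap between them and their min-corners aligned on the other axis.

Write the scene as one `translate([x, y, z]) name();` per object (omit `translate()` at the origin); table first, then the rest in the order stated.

table();
translate([1130, 0, 0]) spool();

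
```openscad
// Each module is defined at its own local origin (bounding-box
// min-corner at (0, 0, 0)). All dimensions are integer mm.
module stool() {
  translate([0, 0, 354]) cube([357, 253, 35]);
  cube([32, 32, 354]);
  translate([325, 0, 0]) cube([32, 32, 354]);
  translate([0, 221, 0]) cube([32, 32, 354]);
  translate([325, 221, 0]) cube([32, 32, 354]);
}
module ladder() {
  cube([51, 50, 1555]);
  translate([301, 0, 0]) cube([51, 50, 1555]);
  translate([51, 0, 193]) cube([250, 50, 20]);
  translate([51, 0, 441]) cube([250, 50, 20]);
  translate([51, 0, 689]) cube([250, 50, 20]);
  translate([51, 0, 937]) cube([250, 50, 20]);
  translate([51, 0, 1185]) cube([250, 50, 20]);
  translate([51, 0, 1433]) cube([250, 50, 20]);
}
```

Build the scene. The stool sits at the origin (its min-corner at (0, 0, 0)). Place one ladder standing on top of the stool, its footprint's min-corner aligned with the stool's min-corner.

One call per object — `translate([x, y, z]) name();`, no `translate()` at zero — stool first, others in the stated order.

stool();
translate([0, 0, 389]) ladder();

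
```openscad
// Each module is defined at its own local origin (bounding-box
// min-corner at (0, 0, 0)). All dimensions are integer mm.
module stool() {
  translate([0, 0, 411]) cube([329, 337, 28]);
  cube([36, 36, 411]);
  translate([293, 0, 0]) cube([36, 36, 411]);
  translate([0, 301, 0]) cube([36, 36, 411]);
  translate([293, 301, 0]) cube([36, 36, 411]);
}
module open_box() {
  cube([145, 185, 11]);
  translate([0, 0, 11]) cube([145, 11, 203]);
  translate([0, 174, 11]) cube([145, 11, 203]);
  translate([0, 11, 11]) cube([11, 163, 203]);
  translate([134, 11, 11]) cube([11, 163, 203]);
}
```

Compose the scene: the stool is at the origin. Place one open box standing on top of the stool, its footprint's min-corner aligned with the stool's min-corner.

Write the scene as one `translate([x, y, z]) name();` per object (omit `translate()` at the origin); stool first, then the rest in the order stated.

stool();
translate([0, 0, 439]) open_box();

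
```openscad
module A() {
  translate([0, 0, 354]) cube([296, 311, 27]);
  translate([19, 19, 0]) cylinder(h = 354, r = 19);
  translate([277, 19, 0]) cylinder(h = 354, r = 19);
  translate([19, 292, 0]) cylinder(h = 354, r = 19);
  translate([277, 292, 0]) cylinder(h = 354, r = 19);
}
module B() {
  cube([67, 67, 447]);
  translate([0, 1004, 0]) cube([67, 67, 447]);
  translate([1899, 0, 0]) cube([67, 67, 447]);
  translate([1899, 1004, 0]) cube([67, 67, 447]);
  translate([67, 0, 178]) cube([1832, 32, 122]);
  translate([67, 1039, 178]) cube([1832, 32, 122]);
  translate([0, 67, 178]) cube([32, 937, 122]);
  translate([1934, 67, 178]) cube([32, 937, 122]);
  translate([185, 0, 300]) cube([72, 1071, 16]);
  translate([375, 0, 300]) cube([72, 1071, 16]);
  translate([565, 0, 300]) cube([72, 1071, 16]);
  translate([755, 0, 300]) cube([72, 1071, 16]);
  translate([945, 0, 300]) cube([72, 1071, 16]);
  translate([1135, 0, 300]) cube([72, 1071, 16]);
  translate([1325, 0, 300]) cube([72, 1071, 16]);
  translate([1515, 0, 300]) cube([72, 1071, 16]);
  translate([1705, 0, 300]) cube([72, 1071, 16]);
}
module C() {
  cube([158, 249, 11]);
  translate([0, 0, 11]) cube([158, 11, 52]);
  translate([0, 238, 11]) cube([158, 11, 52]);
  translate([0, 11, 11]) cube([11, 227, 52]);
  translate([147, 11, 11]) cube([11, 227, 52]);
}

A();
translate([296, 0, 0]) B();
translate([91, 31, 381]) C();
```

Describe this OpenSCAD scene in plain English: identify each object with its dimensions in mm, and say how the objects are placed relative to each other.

A is a simple wooden stool: a rectangular seat 296 mm (x) by 311 mm (y), 27 mm thick, top face at z = 381 mm, on four round legs, each 38 mm in diameter. The legs rest on z = 0, each leg's axis is inset half a diameter from the nearest pair of seat edges (so the leg's bounding box is flush with the corner).

B is a bed frame 1966 mm long (x) by 1071 mm wide (y). Four 67×67 mm corner posts, 447 mm tall, at the corners of the footprint. Four rails of 32 mm thickness and 122 mm height run between adjacent posts with their undersides at z = 178 mm, their outer faces flush with the outside of the frame (the two x-running rails run between the posts' inner faces; the two y-running rails run between the posts' inner faces). 9 slats, each 72 mm wide (x) and 16 mm thick, lie across the top of the two x-running rails, running the full 1071 mm width of the frame in y; the slats are evenly spaced along x between the inner faces of the end posts with equal gaps (rounded down to the nearest mm) at the −x end and between each pair — any rounding remainder accumulates at the +x end.

C is an open-topped rectangular box: outside dimensions 158×249×63 mm, with a uniform wall and base thickness of 11 mm. The base is a full 158×249 slab on the floor; four walls sit on top of the base. The front and back walls (the −y and +y sides) span the full width; the two side walls fit between them.

The bed frame is against the stool's +x side, with their −y faces flush. The open box is on top of the stool.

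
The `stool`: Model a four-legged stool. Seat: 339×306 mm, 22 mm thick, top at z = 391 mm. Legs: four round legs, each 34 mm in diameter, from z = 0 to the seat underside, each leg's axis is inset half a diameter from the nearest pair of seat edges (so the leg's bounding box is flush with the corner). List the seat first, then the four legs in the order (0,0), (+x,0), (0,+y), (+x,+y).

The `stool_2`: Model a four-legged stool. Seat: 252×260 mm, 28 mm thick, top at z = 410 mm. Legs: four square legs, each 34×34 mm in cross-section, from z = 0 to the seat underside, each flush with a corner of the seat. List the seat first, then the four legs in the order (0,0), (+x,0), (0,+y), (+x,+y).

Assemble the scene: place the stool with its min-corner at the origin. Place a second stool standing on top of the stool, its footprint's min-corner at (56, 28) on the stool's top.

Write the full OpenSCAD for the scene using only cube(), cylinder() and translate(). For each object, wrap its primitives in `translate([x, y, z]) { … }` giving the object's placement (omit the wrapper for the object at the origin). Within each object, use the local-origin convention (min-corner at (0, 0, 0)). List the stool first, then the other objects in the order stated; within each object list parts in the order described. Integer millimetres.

translate([0, 0, 369]) cube([339, 306, 22]);
translate([17, 17, 0]) cylinder(h = 369, r = 17);
translate([322, 17, 0]) cylinder(h = 369, r = 17);
translate([17, 289, 0]) cylinder(h = 369, r = 17);
translate([322, 289, 0]) cylinder(h = 369, r = 17);
translate([56, 28, 391]) {
  translate([0, 0, 382]) cube([252, 260, 28]);
  cube([34, 34, 382]);
  translate([218, 0, 0]) cube([34, 34, 382]);
  translate([0, 226, 0]) cube([34, 34, 382]);
  translate([218, 226, 0]) cube([34, 34, 382]);
}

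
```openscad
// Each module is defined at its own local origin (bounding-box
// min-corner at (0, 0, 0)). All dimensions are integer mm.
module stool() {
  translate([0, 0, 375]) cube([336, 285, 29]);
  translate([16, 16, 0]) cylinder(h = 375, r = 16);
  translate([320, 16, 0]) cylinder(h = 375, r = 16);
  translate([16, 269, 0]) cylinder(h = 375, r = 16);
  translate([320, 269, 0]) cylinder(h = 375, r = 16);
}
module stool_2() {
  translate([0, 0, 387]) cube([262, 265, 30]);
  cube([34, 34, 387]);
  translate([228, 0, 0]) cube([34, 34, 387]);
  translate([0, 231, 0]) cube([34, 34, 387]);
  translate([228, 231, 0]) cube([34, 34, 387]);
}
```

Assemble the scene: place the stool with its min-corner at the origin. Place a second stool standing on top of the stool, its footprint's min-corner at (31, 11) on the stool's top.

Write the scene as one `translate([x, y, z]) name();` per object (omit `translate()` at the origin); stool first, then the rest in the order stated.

stool();
translate([31, 11, 404]) stool_2();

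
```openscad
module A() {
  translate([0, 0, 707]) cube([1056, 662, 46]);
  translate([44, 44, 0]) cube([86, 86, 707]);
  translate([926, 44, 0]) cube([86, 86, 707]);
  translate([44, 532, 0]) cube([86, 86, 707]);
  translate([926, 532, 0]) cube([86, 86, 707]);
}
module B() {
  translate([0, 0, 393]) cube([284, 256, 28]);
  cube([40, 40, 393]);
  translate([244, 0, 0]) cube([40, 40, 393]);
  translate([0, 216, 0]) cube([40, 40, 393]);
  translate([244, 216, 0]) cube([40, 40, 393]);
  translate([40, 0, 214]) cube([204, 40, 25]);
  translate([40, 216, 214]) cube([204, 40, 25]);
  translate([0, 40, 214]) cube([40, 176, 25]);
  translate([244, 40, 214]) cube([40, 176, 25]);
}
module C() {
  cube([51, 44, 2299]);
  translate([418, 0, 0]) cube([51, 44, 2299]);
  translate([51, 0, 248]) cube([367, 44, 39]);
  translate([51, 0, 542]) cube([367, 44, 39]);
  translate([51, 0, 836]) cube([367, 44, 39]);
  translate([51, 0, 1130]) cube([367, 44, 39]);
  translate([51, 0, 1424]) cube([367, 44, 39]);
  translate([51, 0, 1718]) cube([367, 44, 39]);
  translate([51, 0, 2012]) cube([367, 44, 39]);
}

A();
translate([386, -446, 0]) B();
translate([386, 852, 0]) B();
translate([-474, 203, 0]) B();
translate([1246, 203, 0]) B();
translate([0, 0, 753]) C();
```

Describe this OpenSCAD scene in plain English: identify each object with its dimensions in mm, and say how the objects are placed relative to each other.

A is a rectangular dining table. The top is 1056×662×46 mm with its upper surface at z = 753 mm. It stands on four 86×86 mm square legs, each inset 44 mm from the nearest pair of top edges, running from the floor to the underside of the top.

B is a simple wooden stool: a rectangular seat 284 mm (x) by 256 mm (y), 28 mm thick, top face at z = 421 mm, on four square legs, each 40×40 mm in cross-section. The legs rest on z = 0, each flush with a corner of the seat. Four stretchers, 40 mm wide and 25 mm tall, connect adjacent legs with their undersides at z = 214 mm, each running between the inner faces of the legs it joins and aligned with the legs' outer faces on the other axis.

C is a straight ladder. Two 51×44 mm vertical rails, 2299 mm tall, stand 469 mm apart (outside-to-outside) with their front faces coplanar on the −y side. 7 rungs, each 44 mm deep and 39 mm tall, span between the inner faces of the rails, front faces flush with the rails. The lowest rung's underside is at z = 248 mm and rungs are spaced 294 mm apart (underside to underside).

Four stools sit around the table at the −y, +y, −x, +x sides. The ladder is on top of the table.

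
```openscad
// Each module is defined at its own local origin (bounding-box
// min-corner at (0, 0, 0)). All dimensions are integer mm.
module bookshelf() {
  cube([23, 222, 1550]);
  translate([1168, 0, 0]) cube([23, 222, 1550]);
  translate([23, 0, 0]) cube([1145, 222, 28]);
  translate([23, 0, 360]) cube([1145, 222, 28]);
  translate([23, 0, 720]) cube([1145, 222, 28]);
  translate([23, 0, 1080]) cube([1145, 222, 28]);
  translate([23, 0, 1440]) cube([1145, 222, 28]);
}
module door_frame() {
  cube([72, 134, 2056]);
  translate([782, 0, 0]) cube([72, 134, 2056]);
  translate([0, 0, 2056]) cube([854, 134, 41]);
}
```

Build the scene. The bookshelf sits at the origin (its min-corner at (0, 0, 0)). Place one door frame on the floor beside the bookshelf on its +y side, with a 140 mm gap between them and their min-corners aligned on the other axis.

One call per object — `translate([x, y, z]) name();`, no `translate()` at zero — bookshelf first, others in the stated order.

bookshelf();
translate([0, 362, 0]) door_frame();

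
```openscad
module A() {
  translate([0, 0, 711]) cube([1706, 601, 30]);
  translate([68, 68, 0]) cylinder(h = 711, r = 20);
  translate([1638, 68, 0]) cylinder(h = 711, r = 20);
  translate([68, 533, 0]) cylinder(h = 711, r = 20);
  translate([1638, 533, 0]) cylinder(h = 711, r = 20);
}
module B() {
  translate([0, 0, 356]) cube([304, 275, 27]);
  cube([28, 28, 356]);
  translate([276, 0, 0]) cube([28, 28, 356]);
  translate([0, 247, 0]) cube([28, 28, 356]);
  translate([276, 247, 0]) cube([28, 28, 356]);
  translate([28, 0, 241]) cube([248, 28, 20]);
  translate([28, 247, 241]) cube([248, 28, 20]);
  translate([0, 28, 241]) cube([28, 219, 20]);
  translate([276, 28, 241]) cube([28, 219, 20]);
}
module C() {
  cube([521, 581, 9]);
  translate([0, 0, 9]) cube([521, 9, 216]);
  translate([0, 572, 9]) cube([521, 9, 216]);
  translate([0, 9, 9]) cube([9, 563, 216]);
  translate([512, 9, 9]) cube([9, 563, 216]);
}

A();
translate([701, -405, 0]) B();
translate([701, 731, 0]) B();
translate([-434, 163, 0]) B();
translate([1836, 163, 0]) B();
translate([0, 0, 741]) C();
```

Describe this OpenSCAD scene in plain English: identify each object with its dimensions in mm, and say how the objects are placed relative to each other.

A is a table: top 1706 mm (x) × 601 mm (y), 30 mm thick, upper face at z = 741 mm, on four round legs of 40 mm diameter, each leg's bounding box inset 48 mm from the nearest pair of top edges, running from z = 0 to the bottom of the top.

B is a four-legged stool. The seat is 304×275 mm, 27 mm thick, top at z = 383 mm. It stands on four square legs, each 28×28 mm in cross-section, from z = 0 to the seat underside, each flush with a corner of the seat. Four stretchers, 28 mm wide and 20 mm tall, connect adjacent legs with their undersides at z = 241 mm, each running between the inner faces of the legs it joins and aligned with the legs' outer faces on the other axis.

C is an open-topped rectangular box: outside dimensions 521×581×225 mm, with a uniform wall and base thickness of 9 mm. The base is a full 521×581 slab on the floor; four walls sit on top of the base. The front and back walls (the −y and +y sides) span the full width; the two side walls fit between them.

Four stools sit around the table at the −y, +y, −x, +x sides. The open box is on top of the table.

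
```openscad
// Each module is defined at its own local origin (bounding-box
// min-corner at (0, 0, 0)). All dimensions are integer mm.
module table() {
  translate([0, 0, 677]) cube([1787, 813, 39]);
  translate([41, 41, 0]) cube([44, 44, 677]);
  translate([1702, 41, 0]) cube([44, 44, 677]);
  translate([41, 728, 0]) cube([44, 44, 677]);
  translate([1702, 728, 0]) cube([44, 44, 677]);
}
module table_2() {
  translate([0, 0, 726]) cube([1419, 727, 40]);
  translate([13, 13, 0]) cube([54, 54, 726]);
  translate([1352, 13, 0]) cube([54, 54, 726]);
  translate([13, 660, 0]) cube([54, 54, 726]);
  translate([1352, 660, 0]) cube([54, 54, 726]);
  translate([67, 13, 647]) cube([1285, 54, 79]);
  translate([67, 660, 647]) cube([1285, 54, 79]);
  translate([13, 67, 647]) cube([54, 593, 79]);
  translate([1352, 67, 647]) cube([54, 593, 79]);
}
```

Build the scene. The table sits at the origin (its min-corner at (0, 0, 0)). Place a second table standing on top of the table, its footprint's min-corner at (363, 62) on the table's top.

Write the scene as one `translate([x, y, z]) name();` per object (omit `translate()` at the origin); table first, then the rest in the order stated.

table();
translate([363, 62, 716]) table_2();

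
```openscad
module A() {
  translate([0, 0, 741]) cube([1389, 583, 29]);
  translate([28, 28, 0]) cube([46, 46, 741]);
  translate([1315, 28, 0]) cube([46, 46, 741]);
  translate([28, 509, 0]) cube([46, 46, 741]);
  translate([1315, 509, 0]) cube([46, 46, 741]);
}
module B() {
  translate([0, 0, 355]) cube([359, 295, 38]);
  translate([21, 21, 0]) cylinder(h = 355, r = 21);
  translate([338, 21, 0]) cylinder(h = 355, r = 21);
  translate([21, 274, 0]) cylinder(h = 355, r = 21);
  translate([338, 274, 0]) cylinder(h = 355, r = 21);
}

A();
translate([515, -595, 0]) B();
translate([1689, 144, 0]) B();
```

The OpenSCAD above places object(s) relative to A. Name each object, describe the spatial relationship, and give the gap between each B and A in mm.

A is a table. B is a stool. Two stools sit around the table at the −y, +x sides. The gap between each stool and the table is 300 mm.

Each stool's nearest face is 300 mm from the table's bounding box.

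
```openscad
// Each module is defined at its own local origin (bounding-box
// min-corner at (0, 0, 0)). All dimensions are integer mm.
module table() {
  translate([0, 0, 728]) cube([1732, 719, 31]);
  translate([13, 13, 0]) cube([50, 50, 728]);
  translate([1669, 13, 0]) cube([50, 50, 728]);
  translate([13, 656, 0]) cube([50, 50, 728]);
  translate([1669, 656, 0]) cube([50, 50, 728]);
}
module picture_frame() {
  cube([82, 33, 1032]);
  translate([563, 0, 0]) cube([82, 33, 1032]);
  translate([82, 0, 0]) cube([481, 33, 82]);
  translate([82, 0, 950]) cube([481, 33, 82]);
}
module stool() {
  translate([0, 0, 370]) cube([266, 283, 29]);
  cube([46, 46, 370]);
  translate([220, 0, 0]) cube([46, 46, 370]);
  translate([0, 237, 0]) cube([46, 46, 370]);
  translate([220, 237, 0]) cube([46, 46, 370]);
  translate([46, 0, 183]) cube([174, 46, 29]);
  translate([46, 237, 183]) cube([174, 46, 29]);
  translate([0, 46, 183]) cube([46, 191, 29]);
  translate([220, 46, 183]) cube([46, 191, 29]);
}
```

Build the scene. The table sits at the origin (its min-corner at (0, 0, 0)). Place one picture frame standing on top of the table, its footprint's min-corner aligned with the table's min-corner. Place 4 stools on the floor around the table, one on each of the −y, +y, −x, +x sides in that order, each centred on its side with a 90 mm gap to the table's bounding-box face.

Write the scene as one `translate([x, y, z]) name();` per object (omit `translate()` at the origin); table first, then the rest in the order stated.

table();
translate([0, 0, 759]) picture_frame();
translate([733, -373, 0]) stool();
translate([733, 809, 0]) stool();
translate([-356, 218, 0]) stool();
translate([1822, 218, 0]) stool();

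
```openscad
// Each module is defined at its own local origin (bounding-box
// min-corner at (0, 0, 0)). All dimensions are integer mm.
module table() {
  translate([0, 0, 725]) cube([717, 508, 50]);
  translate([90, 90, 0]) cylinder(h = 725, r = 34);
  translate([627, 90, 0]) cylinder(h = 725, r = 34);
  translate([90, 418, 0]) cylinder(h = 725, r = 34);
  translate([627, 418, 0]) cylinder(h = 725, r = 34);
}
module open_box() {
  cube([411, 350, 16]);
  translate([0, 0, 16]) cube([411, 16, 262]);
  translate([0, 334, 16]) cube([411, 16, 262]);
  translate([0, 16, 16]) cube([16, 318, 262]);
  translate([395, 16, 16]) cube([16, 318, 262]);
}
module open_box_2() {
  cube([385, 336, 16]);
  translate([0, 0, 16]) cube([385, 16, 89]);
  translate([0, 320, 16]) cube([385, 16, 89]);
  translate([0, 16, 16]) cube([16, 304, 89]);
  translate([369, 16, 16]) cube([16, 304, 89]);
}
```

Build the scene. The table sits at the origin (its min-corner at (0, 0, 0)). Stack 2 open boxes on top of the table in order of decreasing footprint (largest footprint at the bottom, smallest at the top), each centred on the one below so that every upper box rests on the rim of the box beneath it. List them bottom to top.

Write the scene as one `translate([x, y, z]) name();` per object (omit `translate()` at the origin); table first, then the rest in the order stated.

table();
translate([153, 79, 775]) open_box();
translate([166, 86, 1053]) open_box_2();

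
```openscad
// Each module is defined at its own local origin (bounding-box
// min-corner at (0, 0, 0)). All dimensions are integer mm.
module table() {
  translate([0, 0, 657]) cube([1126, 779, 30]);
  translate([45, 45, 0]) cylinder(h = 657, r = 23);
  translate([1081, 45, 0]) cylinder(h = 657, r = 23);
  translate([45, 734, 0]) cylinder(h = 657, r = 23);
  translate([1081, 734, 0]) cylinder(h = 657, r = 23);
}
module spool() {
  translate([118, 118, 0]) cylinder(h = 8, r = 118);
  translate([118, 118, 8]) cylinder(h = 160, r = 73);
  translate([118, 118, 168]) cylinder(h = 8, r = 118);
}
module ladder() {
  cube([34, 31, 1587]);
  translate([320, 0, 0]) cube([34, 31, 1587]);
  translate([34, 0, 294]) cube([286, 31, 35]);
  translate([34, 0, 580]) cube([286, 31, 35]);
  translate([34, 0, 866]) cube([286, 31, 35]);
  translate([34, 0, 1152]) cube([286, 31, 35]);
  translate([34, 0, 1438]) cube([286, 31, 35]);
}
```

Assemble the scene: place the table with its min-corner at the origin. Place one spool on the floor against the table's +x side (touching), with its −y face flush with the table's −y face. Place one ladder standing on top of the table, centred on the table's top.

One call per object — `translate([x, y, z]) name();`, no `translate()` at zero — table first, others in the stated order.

table();
translate([1126, 0, 0]) spool();
translate([386, 374, 687]) ladder();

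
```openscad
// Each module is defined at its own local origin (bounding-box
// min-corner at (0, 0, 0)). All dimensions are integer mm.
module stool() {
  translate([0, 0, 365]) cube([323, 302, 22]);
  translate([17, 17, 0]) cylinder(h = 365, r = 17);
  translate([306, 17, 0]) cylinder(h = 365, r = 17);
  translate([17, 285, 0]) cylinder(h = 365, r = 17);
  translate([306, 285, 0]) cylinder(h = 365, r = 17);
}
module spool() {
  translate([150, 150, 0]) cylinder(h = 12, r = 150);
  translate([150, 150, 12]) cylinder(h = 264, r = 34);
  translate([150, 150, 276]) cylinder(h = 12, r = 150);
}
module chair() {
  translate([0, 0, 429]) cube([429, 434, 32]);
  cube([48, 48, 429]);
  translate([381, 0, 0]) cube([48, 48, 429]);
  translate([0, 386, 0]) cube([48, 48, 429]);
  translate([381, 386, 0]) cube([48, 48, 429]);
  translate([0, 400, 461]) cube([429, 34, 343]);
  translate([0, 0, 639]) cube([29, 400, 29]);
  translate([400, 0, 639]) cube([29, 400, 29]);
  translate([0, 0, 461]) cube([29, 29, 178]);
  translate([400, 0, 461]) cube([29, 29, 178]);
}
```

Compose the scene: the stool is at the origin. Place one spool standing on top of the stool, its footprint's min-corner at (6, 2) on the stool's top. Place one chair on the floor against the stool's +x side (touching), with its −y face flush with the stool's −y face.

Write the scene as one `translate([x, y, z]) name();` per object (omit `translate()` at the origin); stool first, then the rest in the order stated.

stool();
translate([6, 2, 387]) spool();
translate([323, 0, 0]) chair();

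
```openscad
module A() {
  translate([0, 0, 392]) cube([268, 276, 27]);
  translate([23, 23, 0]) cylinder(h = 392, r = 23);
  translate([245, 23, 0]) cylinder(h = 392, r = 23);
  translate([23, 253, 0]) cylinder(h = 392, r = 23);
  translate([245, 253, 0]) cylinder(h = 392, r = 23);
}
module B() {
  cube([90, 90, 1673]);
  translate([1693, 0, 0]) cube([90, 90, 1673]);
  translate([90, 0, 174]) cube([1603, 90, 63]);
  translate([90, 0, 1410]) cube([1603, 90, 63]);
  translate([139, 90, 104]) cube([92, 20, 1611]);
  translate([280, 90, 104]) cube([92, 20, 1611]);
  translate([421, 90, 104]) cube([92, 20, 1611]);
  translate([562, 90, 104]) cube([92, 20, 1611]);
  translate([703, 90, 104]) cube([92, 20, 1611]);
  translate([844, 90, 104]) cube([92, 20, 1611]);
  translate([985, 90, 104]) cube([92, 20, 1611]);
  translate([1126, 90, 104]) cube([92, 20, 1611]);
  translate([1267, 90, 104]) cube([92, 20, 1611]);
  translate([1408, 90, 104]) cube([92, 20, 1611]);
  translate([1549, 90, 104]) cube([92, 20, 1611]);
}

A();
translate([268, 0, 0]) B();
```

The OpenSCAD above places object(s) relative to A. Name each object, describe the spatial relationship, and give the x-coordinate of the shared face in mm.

The stool's +x face and the fence section's −x face are both at x = 268 mm.

A is a stool. B is a fence section. The fence section is against the stool's +x side, with their −y faces flush. The x-coordinate of the shared face is 268 mm.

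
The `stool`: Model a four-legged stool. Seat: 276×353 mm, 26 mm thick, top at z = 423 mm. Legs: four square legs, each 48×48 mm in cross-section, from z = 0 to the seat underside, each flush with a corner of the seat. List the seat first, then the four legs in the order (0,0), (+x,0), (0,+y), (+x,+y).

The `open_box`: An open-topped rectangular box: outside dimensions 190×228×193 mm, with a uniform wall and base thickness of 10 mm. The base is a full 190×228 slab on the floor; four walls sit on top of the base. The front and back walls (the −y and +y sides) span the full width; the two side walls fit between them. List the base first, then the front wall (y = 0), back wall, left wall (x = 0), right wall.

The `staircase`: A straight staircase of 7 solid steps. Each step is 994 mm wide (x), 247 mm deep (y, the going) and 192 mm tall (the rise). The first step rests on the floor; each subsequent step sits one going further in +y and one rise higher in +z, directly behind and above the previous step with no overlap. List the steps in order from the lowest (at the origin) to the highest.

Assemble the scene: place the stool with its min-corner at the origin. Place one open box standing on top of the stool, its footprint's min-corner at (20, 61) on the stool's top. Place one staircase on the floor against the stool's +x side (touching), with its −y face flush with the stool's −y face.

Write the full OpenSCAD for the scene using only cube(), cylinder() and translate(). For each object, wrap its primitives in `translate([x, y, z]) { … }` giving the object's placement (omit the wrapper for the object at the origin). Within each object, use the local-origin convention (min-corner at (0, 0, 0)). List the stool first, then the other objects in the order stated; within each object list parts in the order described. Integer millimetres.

translate([0, 0, 397]) cube([276, 353, 26]);
cube([48, 48, 397]);
translate([228, 0, 0]) cube([48, 48, 397]);
translate([0, 305, 0]) cube([48, 48, 397]);
translate([228, 305, 0]) cube([48, 48, 397]);
translate([20, 61, 423]) {
  cube([190, 228, 10]);
  translate([0, 0, 10]) cube([190, 10, 183]);
  translate([0, 218, 10]) cube([190, 10, 183]);
  translate([0, 10, 10]) cube([10, 208, 183]);
  translate([180, 10, 10]) cube([10, 208, 183]);
}
translate([276, 0, 0]) {
  cube([994, 247, 192]);
  translate([0, 247, 192]) cube([994, 247, 192]);
  translate([0, 494, 384]) cube([994, 247, 192]);
  translate([0, 741, 576]) cube([994, 247, 192]);
  translate([0, 988, 768]) cube([994, 247, 192]);
  translate([0, 1235, 960]) cube([994, 247, 192]);
  translate([0, 1482, 1152]) cube([994, 247, 192]);
}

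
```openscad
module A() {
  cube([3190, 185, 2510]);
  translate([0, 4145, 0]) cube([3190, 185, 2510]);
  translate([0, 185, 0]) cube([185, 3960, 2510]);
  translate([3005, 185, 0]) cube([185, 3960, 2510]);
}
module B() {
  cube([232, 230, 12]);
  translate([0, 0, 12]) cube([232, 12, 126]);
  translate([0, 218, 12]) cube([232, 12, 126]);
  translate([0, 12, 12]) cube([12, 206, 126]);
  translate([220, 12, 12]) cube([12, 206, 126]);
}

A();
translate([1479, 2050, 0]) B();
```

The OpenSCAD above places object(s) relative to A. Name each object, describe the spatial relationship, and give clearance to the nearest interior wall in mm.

Clearances: x = 1294, y = 1865; minimum 1294 mm.

A is a house frame. B is an open box. The open box sits inside the house frame, centred. The clearance to the nearest interior wall is 1294 mm.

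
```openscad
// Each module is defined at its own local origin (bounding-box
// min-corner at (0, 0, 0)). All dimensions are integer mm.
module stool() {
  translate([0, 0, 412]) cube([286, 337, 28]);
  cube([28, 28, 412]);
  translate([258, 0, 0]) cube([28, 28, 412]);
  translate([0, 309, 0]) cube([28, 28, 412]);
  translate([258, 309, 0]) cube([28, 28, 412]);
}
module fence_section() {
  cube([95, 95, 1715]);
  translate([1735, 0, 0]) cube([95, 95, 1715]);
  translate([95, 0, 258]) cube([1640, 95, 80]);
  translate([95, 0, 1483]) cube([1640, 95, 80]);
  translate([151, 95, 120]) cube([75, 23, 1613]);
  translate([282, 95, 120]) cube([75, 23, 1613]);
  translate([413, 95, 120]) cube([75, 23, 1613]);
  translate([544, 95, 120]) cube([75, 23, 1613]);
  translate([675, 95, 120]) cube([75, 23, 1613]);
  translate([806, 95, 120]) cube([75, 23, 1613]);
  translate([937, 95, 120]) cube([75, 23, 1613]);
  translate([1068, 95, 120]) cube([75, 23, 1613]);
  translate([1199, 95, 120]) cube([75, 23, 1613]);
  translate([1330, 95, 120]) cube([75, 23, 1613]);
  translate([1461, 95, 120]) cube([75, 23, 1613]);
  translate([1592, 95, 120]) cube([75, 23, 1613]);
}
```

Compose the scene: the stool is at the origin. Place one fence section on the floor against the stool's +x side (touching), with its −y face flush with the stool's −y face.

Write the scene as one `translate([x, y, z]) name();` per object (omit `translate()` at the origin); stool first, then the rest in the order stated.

stool();
translate([286, 0, 0]) fence_section();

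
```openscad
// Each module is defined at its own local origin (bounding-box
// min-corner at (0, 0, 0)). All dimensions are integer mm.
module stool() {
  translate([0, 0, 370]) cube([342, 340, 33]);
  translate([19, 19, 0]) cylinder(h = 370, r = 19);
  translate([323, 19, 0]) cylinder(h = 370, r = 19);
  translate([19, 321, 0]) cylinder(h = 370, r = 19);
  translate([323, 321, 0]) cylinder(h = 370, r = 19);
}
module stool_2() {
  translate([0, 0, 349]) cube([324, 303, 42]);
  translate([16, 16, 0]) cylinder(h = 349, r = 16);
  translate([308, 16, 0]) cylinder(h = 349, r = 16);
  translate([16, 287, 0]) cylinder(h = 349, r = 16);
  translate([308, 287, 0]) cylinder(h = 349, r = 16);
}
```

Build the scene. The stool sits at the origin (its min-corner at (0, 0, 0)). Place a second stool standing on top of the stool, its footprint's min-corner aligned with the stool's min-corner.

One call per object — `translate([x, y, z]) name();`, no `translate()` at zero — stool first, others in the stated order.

stool();
translate([0, 0, 403]) stool_2();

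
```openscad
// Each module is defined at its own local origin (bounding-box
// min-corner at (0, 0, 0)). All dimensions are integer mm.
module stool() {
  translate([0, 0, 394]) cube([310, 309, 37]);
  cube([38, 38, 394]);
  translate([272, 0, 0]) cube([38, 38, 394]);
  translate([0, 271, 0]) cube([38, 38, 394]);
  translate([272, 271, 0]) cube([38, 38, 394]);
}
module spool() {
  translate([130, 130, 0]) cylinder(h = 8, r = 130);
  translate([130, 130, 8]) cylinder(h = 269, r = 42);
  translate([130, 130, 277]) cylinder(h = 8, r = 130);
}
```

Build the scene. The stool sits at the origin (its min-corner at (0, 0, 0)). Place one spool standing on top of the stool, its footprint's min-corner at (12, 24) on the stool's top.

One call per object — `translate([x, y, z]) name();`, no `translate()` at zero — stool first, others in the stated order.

stool();
translate([12, 24, 431]) spool();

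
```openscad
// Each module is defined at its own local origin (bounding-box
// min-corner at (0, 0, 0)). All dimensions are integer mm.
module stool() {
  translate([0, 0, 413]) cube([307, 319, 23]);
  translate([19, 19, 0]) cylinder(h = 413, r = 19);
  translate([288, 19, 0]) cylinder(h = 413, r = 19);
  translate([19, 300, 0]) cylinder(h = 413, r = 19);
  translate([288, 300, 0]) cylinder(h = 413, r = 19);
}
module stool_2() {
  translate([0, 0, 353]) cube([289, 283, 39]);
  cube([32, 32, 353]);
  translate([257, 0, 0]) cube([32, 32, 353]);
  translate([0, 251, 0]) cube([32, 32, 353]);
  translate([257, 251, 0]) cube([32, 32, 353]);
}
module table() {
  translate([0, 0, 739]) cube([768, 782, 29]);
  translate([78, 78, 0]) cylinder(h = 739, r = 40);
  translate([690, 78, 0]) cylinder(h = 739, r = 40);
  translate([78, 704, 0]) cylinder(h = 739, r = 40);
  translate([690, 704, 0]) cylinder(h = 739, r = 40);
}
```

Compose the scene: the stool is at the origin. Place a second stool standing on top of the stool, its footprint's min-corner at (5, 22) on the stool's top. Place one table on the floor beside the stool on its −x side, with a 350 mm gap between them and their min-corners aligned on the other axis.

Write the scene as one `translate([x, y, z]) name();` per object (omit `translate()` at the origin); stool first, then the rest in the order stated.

stool();
translate([5, 22, 436]) stool_2();
translate([-1118, 0, 0]) table();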